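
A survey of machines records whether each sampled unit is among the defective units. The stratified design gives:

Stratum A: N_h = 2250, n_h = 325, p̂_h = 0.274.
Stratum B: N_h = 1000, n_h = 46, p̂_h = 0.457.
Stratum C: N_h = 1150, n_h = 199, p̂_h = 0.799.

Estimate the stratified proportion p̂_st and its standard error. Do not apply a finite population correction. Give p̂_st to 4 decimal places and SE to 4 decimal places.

N = 4400; stratum weights W_h = N_h/N.
p̂_st = Σ W_h p̂_h = (2250·0.274 + 1000·0.457 + 1150·0.799)/4400 = 0.45281
V̂(p̂_st) = Σ W_h² p̂_h(1−p̂_h)/(n_h−1):
  stratum A: (2250/4400)²·0.274·0.726/324 = 0.000160547
  stratum B: (1000/4400)²·0.457·0.543/45 = 0.000284838
  stratum C: (1150/4400)²·0.799·0.201/198 = 5.54074e-05
V̂(p̂_st) = 0.000500792; SE = √V̂ = 0.0223784

p̂_st ≈ 0.4528, SE ≈ 0.0224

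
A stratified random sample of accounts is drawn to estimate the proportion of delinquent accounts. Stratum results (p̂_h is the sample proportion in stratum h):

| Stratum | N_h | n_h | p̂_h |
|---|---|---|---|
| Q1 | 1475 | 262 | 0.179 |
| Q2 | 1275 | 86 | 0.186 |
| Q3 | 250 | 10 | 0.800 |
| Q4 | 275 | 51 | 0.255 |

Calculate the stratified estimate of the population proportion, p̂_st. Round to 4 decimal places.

N = 3275; stratum weights W_h = N_h/N.
p̂_st = Σ W_h p̂_h = (1475·0.179 + 1275·0.186 + 250·0.800 + 275·0.255)/3275 = 0.23551

p̂_st ≈ 0.2355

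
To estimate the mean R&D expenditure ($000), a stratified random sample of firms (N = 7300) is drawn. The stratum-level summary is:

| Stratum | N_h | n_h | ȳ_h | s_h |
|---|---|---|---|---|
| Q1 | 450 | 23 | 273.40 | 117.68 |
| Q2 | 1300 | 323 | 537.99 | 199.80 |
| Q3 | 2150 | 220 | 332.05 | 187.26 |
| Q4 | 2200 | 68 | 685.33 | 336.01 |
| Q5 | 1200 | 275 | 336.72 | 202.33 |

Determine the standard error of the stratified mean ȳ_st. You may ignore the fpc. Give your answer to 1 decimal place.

V̂(ȳ_st) = Σ W_h² s_h²/n_h, with W_h = N_h/N and N = 7300:
  stratum Q1: (450/7300)²·117.68²/23 = 2.288
  stratum Q2: (1300/7300)²·199.80²/323 = 3.91949
  stratum Q3: (2150/7300)²·187.26²/220 = 13.8261
  stratum Q4: (2200/7300)²·336.01²/68 = 150.798
  stratum Q5: (1200/7300)²·202.33²/275 = 4.02258
V̂(ȳ_st) = 174.854
SE(ȳ_st) = √174.854 = 13.2232

SE(ȳ_st) ≈ 13.2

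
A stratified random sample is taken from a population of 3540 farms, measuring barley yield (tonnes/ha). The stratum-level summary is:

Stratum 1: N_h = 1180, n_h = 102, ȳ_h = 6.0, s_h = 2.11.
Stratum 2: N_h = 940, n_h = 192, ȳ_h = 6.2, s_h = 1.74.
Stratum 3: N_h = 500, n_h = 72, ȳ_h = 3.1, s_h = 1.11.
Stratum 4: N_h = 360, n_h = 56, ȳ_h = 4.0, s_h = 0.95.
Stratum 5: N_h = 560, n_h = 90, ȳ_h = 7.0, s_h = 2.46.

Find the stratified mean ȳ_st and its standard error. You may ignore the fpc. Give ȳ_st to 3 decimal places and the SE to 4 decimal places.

ȳ_st = Σ W_h ȳ_h = (1180·6.0 + 940·6.2 + 500·3.1 + 360·4.0 + 560·7.0)/3540 = 5.59831
V̂(ȳ_st) = Σ W_h² s_h²/n_h, with W_h = N_h/N and N = 3540:
  stratum 1: (1180/3540)²·2.11²/102 = 0.00484978
  stratum 2: (940/3540)²·1.74²/192 = 0.00111185
  stratum 3: (500/3540)²·1.11²/72 = 0.000341387
  stratum 4: (360/3540)²·0.95²/56 = 0.00016667
  stratum 5: (560/3540)²·2.46²/90 = 0.00168266
V̂(ȳ_st) = 0.00815235
SE(ȳ_st) = √0.00815235 = 0.0902904

ȳ_st ≈ 5.598, SE ≈ 0.0903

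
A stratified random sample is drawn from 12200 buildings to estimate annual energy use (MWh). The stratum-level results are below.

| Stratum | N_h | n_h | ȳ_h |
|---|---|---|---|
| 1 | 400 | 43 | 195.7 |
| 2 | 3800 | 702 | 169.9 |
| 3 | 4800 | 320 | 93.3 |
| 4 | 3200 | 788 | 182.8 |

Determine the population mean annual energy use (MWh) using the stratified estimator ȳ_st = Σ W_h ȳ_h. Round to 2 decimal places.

N = Σ N_h = 12200. Stratum weights W_h = N_h/N.
ȳ_st = (400·195.7 + 3800·169.9 + 4800·93.3 + 3200·182.8) / 12200 = 143.9918

ȳ_st ≈ 143.99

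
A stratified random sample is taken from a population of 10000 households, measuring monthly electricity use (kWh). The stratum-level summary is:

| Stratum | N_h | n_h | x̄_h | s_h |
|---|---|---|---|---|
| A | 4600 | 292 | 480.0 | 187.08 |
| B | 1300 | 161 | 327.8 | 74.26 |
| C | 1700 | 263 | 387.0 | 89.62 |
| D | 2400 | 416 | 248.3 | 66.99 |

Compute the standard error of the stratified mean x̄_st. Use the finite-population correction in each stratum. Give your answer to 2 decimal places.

SE(x̄_st) ≈ 5.05

V̂(x̄_st) = Σ W_h² (1 − n_h/N_h) s_h²/n_h, with W_h = N_h/N and N = 10000:
  stratum A: (4600/10000)²·(1 − 292/4600)·187.08²/292 = 23.7523
  stratum B: (1300/10000)²·(1 − 161/1300)·74.26²/161 = 0.507167
  stratum C: (1700/10000)²·(1 − 263/1700)·89.62²/263 = 0.746036
  stratum D: (2400/10000)²·(1 − 416/2400)·66.99²/416 = 0.513664
V̂(x̄_st) = 25.5192
SE(x̄_st) = √25.5192 = 5.05165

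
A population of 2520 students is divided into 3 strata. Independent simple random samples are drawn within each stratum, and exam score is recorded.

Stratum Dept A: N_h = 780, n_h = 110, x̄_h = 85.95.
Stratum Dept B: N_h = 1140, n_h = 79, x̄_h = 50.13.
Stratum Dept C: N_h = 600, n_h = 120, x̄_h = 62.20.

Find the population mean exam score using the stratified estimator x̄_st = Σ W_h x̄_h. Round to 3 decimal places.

x̄_st ≈ 64.091

N = Σ N_h = 2520. Stratum weights W_h = N_h/N.
x̄_st = (780·85.95 + 1140·50.13 + 600·62.20) / 2520 = 64.09095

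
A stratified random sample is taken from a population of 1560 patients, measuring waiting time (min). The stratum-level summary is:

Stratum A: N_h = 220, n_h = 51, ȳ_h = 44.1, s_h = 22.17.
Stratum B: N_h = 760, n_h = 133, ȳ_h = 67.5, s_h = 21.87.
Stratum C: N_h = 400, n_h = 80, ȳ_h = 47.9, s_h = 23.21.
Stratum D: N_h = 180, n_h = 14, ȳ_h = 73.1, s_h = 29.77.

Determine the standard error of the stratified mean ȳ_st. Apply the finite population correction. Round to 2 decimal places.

V̂(ȳ_st) = Σ W_h² (1 − n_h/N_h) s_h²/n_h, with W_h = N_h/N and N = 1560:
  stratum A: (220/1560)²·(1 − 51/220)·22.17²/51 = 0.147239
  stratum B: (760/1560)²·(1 − 133/760)·21.87²/133 = 0.704171
  stratum C: (400/1560)²·(1 − 80/400)·23.21²/80 = 0.354178
  stratum D: (180/1560)²·(1 − 14/180)·29.77²/14 = 0.777251
V̂(ȳ_st) = 1.98284
SE(ȳ_st) = √1.98284 = 1.40813

SE(ȳ_st) ≈ 1.41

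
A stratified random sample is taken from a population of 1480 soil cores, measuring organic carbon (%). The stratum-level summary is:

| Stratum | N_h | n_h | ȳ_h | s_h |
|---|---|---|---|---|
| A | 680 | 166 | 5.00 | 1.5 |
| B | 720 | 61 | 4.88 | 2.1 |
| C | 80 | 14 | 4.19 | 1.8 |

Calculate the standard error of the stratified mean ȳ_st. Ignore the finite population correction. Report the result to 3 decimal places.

V̂(ȳ_st) = Σ W_h² s_h²/n_h, with W_h = N_h/N and N = 1480:
  stratum A: (680/1480)²·1.5²/166 = 0.00286134
  stratum B: (720/1480)²·2.1²/61 = 0.01711
  stratum C: (80/1480)²·1.8²/14 = 0.000676197
V̂(ȳ_st) = 0.0206475
SE(ȳ_st) = √0.0206475 = 0.143693

SE(ȳ_st) ≈ 0.144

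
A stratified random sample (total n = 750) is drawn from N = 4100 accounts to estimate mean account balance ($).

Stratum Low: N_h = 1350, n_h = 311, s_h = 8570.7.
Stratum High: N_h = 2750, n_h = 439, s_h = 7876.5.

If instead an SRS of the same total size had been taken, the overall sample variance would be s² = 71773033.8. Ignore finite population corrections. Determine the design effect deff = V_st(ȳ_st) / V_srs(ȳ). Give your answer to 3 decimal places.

deff ≈ 0.932

V̂(ȳ_st) = Σ W_h² s_h²/n_h, with W_h = N_h/N and N = 4100:
  stratum Low: (1350/4100)²·8570.7²/311 = 25607.8
  stratum High: (2750/4100)²·7876.5²/439 = 63577
V_st = 89184.7
V_srs = s²/n = 71773033.8/750 = 95697.4
deff = V_st / V_srs = 89184.7/95697.4 = 0.9319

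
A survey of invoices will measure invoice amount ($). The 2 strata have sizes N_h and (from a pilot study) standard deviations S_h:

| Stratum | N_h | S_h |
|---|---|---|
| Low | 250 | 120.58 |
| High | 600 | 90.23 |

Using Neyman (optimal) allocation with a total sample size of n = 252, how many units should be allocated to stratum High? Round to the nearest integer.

Neyman allocation: n_h = n · N_h S_h / Σ N_i S_i, with n = 252.
  stratum Low: N_h·S_h = 250·120.58 = 30145.00
  stratum High: N_h·S_h = 600·90.23 = 54138.00
Σ N_h S_h = 84283.00
n for stratum High = 252·54138.00/84283.00 = 161.869 → 162

162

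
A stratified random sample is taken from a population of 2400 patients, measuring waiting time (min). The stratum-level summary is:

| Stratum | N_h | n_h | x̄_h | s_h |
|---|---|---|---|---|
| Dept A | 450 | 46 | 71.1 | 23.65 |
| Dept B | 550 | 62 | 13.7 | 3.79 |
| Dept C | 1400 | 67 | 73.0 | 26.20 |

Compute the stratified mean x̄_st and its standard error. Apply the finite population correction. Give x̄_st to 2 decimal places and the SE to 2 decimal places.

x̄_st = Σ W_h x̄_h = (450·71.1 + 550·13.7 + 1400·73.0)/2400 = 59.05417
V̂(x̄_st) = Σ W_h² (1 − n_h/N_h) s_h²/n_h, with W_h = N_h/N and N = 2400:
  stratum Dept A: (450/2400)²·(1 − 46/450)·23.65²/46 = 0.383774
  stratum Dept B: (550/2400)²·(1 − 62/550)·3.79²/62 = 0.0107956
  stratum Dept C: (1400/2400)²·(1 − 67/1400)·26.20²/67 = 3.31943
V̂(x̄_st) = 3.714
SE(x̄_st) = √3.714 = 1.92717

x̄_st ≈ 59.05, SE ≈ 1.93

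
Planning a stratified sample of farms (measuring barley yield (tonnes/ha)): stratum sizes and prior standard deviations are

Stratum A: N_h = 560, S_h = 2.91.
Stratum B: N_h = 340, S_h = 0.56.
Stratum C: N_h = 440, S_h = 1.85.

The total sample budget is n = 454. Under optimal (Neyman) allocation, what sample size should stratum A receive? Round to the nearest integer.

281

Neyman allocation: n_h = n · N_h S_h / Σ N_i S_i, with n = 454.
  stratum A: N_h·S_h = 560·2.91 = 1629.60
  stratum B: N_h·S_h = 340·0.56 = 190.40
  stratum C: N_h·S_h = 440·1.85 = 814.00
Σ N_h S_h = 2634.00
n for stratum A = 454·1629.60/2634.00 = 280.880 → 281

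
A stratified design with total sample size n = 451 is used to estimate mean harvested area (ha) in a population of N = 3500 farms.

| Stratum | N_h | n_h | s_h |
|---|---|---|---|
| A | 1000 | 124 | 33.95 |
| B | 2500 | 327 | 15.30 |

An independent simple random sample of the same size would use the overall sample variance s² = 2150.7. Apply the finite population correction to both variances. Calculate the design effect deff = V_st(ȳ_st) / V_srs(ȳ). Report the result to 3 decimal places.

deff ≈ 0.236

V̂(ȳ_st) = Σ W_h² (1 − n_h/N_h) s_h²/n_h, with W_h = N_h/N and N = 3500:
  stratum A: (1000/3500)²·(1 − 124/1000)·33.95²/124 = 0.6647
  stratum B: (2500/3500)²·(1 − 327/2500)·15.30²/327 = 0.317467
V_st = 0.982167
V_srs = (1 − 451/3500)·2150.7/451 = 4.15425
deff = V_st / V_srs = 0.982167/4.15425 = 0.2364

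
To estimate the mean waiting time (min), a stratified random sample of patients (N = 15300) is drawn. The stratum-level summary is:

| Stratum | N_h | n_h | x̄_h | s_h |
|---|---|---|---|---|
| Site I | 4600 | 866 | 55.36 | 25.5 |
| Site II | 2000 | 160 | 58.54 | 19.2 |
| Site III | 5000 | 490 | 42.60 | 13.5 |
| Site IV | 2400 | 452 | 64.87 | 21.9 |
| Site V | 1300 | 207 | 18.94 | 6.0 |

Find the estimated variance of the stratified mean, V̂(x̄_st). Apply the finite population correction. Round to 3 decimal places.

V̂(x̄_st) = Σ W_h² (1 − n_h/N_h) s_h²/n_h, with W_h = N_h/N and N = 15300:
  stratum Site I: (4600/15300)²·(1 − 866/4600)·25.5²/866 = 0.0550949
  stratum Site II: (2000/15300)²·(1 − 160/2000)·19.2²/160 = 0.0362199
  stratum Site III: (5000/15300)²·(1 − 490/5000)·13.5²/490 = 0.035829
  stratum Site IV: (2400/15300)²·(1 − 452/2400)·21.9²/452 = 0.0211918
  stratum Site V: (1300/15300)²·(1 − 207/1300)·6.0²/207 = 0.00105563
V̂(x̄_st) = 0.149391

V̂(x̄_st) ≈ 0.149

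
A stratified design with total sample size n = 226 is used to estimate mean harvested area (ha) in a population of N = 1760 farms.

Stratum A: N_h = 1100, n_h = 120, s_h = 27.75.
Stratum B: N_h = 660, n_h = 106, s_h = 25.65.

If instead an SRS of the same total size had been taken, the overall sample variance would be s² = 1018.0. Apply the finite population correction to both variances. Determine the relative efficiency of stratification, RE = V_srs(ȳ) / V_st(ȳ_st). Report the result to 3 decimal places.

RE ≈ 1.324

V̂(ȳ_st) = Σ W_h² (1 − n_h/N_h) s_h²/n_h, with W_h = N_h/N and N = 1760:
  stratum A: (1100/1760)²·(1 − 120/1100)·27.75²/120 = 2.23325
  stratum B: (660/1760)²·(1 − 106/660)·25.65²/106 = 0.732651
V_st = 2.96591
V_srs = (1 − 226/1760)·1018.0/226 = 3.92602
Relative efficiency = V_srs / V_st = 3.92602/2.96591 = 1.3237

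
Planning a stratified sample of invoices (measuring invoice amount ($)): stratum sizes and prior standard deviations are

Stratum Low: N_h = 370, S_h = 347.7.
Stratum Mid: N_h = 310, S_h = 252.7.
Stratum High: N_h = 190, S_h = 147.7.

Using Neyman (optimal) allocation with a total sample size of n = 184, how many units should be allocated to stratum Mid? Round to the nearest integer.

Neyman allocation: n_h = n · N_h S_h / Σ N_i S_i, with n = 184.
  stratum Low: N_h·S_h = 370·347.7 = 128649.00
  stratum Mid: N_h·S_h = 310·252.7 = 78337.00
  stratum High: N_h·S_h = 190·147.7 = 28063.00
Σ N_h S_h = 235049.00
n for stratum Mid = 184·78337.00/235049.00 = 61.323 → 61

61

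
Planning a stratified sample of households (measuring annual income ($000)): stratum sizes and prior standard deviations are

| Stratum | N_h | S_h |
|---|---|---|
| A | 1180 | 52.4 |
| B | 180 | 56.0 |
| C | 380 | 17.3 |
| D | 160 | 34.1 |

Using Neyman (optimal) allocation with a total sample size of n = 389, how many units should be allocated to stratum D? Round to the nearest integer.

25

Neyman allocation: n_h = n · N_h S_h / Σ N_i S_i, with n = 389.
  stratum A: N_h·S_h = 1180·52.4 = 61832.00
  stratum B: N_h·S_h = 180·56.0 = 10080.00
  stratum C: N_h·S_h = 380·17.3 = 6574.00
  stratum D: N_h·S_h = 160·34.1 = 5456.00
Σ N_h S_h = 83942.00
n for stratum D = 389·5456.00/83942.00 = 25.284 → 25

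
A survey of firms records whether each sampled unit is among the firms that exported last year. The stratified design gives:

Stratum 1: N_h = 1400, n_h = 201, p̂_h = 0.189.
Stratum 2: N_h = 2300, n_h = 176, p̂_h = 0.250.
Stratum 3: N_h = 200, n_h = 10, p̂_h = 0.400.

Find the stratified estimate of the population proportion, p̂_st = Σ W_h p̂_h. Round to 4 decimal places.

p̂_st ≈ 0.2358

N = 3900; stratum weights W_h = N_h/N.
p̂_st = Σ W_h p̂_h = (1400·0.189 + 2300·0.250 + 200·0.400)/3900 = 0.23579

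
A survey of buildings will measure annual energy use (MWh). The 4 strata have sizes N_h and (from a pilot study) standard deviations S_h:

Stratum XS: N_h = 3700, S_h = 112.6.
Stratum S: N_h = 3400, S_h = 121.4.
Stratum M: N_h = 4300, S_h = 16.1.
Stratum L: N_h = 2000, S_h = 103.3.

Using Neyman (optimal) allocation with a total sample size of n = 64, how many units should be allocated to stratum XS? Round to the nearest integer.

24

Neyman allocation: n_h = n · N_h S_h / Σ N_i S_i, with n = 64.
  stratum XS: N_h·S_h = 3700·112.6 = 416620.00
  stratum S: N_h·S_h = 3400·121.4 = 412760.00
  stratum M: N_h·S_h = 4300·16.1 = 69230.00
  stratum L: N_h·S_h = 2000·103.3 = 206600.00
Σ N_h S_h = 1105210.00
n for stratum XS = 64·416620.00/1105210.00 = 24.125 → 24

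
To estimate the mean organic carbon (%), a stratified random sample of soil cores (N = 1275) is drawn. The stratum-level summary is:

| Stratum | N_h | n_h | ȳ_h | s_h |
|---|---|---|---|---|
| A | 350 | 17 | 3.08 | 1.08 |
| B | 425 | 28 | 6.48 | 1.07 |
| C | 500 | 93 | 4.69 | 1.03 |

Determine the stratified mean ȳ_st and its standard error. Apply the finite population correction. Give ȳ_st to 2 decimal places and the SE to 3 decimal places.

ȳ_st ≈ 4.84, SE ≈ 0.103

ȳ_st = Σ W_h ȳ_h = (350·3.08 + 425·6.48 + 500·4.69)/1275 = 4.84471
V̂(ȳ_st) = Σ W_h² (1 − n_h/N_h) s_h²/n_h, with W_h = N_h/N and N = 1275:
  stratum A: (350/1275)²·(1 − 17/350)·1.08²/17 = 0.00491915
  stratum B: (425/1275)²·(1 − 28/425)·1.07²/28 = 0.00424393
  stratum C: (500/1275)²·(1 − 93/500)·1.03²/93 = 0.00142802
V̂(ȳ_st) = 0.0105911
SE(ȳ_st) = √0.0105911 = 0.102913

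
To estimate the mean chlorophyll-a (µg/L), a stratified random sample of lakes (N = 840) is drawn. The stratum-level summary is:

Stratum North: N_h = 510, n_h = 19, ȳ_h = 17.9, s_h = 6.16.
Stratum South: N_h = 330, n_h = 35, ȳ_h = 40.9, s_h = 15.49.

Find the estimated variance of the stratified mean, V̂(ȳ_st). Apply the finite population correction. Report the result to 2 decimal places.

V̂(ȳ_st) = Σ W_h² (1 − n_h/N_h) s_h²/n_h, with W_h = N_h/N and N = 840:
  stratum North: (510/840)²·(1 − 19/510)·6.16²/19 = 0.708763
  stratum South: (330/840)²·(1 − 35/330)·15.49²/35 = 0.945828
V̂(ȳ_st) = 1.65459

V̂(ȳ_st) ≈ 1.65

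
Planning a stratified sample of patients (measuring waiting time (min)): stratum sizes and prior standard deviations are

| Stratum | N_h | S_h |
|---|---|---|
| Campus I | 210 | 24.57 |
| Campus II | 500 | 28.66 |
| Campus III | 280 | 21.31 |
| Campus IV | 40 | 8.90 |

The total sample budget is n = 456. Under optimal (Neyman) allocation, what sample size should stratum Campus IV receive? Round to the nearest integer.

Neyman allocation: n_h = n · N_h S_h / Σ N_i S_i, with n = 456.
  stratum Campus I: N_h·S_h = 210·24.57 = 5159.70
  stratum Campus II: N_h·S_h = 500·28.66 = 14330.00
  stratum Campus III: N_h·S_h = 280·21.31 = 5966.80
  stratum Campus IV: N_h·S_h = 40·8.90 = 356.00
Σ N_h S_h = 25812.50
n for stratum Campus IV = 456·356.00/25812.50 = 6.289 → 6

6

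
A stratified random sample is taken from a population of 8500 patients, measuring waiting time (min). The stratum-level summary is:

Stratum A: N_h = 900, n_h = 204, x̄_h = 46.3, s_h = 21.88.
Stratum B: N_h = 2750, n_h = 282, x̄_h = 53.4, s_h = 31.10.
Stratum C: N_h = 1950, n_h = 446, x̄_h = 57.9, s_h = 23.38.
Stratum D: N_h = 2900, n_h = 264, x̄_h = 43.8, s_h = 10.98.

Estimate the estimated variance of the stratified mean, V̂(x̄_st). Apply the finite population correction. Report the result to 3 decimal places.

V̂(x̄_st) = Σ W_h² (1 − n_h/N_h) s_h²/n_h, with W_h = N_h/N and N = 8500:
  stratum A: (900/8500)²·(1 − 204/900)·21.88²/204 = 0.020346
  stratum B: (2750/8500)²·(1 − 282/2750)·31.10²/282 = 0.32219
  stratum C: (1950/8500)²·(1 − 446/1950)·23.38²/446 = 0.0497506
  stratum D: (2900/8500)²·(1 − 264/2900)·10.98²/264 = 0.0483177
V̂(x̄_st) = 0.440604

V̂(x̄_st) ≈ 0.441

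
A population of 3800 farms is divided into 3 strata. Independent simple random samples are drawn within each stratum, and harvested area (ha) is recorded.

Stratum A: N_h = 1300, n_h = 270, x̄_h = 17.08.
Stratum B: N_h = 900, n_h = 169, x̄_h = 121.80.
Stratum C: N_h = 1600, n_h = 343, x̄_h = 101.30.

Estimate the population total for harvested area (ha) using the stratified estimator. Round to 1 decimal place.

τ̂_st = Σ N_h x̄_h = 1300·17.08 + 900·121.80 + 1600·101.30 = 293904.0

τ̂_st ≈ 293904.0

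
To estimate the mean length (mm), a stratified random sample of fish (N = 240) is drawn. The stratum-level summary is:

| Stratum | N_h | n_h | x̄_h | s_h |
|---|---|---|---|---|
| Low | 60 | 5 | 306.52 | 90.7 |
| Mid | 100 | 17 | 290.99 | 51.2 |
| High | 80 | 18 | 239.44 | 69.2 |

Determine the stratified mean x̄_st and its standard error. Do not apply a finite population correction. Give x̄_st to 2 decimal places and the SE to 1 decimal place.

x̄_st ≈ 277.69, SE ≈ 12.6

x̄_st = Σ W_h x̄_h = (60·306.52 + 100·290.99 + 80·239.44)/240 = 277.68917
V̂(x̄_st) = Σ W_h² s_h²/n_h, with W_h = N_h/N and N = 240:
  stratum Low: (60/240)²·90.7²/5 = 102.831
  stratum Mid: (100/240)²·51.2²/17 = 26.7712
  stratum High: (80/240)²·69.2²/18 = 29.5595
V̂(x̄_st) = 159.162
SE(x̄_st) = √159.162 = 12.6159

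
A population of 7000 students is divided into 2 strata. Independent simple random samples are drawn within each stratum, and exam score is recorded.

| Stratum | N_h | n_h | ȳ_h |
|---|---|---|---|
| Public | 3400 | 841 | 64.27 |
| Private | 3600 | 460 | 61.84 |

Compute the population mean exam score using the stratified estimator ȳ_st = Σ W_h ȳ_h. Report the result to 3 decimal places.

ȳ_st ≈ 63.020

N = Σ N_h = 7000. Stratum weights W_h = N_h/N.
ȳ_st = (3400·64.27 + 3600·61.84) / 7000 = 63.02029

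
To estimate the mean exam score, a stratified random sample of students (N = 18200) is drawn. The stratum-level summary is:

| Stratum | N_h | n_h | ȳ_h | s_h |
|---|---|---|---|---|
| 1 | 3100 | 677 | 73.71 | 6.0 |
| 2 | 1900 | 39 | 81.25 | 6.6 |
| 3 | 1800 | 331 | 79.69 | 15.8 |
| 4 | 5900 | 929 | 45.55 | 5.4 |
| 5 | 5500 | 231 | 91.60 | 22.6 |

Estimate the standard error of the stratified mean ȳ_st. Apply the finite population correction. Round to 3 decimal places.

V̂(ȳ_st) = Σ W_h² (1 − n_h/N_h) s_h²/n_h, with W_h = N_h/N and N = 18200:
  stratum 1: (3100/18200)²·(1 − 677/3100)·6.0²/677 = 0.00120583
  stratum 2: (1900/18200)²·(1 − 39/1900)·6.6²/39 = 0.0119229
  stratum 3: (1800/18200)²·(1 − 331/1800)·15.8²/331 = 0.00602057
  stratum 4: (5900/18200)²·(1 − 929/5900)·5.4²/929 = 0.00277923
  stratum 5: (5500/18200)²·(1 − 231/5500)·22.6²/231 = 0.193443
V̂(ȳ_st) = 0.215371
SE(ȳ_st) = √0.215371 = 0.464081

SE(ȳ_st) ≈ 0.464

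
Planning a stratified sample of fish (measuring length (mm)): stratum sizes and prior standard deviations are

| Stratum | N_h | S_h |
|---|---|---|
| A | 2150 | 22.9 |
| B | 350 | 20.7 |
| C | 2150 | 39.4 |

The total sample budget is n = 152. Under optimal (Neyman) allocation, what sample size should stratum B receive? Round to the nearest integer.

Neyman allocation: n_h = n · N_h S_h / Σ N_i S_i, with n = 152.
  stratum A: N_h·S_h = 2150·22.9 = 49235.00
  stratum B: N_h·S_h = 350·20.7 = 7245.00
  stratum C: N_h·S_h = 2150·39.4 = 84710.00
Σ N_h S_h = 141190.00
n for stratum B = 152·7245.00/141190.00 = 7.800 → 8

8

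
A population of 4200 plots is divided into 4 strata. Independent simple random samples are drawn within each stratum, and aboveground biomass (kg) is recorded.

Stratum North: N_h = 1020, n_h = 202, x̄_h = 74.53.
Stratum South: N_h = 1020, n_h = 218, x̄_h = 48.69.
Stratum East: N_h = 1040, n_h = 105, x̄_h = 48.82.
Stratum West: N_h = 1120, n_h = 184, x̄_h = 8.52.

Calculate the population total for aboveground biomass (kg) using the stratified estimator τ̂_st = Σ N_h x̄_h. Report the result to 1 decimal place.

τ̂_st ≈ 185999.6

τ̂_st = Σ N_h x̄_h = 1020·74.53 + 1020·48.69 + 1040·48.82 + 1120·8.52 = 185999.6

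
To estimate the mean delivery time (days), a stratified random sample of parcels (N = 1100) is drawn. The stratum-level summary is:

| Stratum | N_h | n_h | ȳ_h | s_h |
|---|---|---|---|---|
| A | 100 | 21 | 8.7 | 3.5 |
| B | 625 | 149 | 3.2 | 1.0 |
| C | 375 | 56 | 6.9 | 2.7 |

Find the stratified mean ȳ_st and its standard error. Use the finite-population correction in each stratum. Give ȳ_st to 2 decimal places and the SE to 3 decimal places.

ȳ_st = Σ W_h ȳ_h = (100·8.7 + 625·3.2 + 375·6.9)/1100 = 4.96136
V̂(ȳ_st) = Σ W_h² (1 − n_h/N_h) s_h²/n_h, with W_h = N_h/N and N = 1100:
  stratum A: (100/1100)²·(1 − 21/100)·3.5²/21 = 0.00380854
  stratum B: (625/1100)²·(1 − 149/625)·1.0²/149 = 0.00165012
  stratum C: (375/1100)²·(1 − 56/375)·2.7²/56 = 0.0128699
V̂(ȳ_st) = 0.0183286
SE(ȳ_st) = √0.0183286 = 0.135383

ȳ_st ≈ 4.96, SE ≈ 0.135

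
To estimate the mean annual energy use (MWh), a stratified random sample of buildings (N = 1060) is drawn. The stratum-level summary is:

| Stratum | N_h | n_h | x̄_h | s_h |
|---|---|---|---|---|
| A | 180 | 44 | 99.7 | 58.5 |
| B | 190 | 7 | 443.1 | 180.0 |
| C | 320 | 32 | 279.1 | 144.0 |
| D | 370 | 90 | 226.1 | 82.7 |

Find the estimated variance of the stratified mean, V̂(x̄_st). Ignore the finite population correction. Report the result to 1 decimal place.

V̂(x̄_st) ≈ 219.3

V̂(x̄_st) = Σ W_h² s_h²/n_h, with W_h = N_h/N and N = 1060:
  stratum A: (180/1060)²·58.5²/44 = 2.24281
  stratum B: (190/1060)²·180.0²/7 = 148.711
  stratum C: (320/1060)²·144.0²/32 = 59.0559
  stratum D: (370/1060)²·82.7²/90 = 9.25892
V̂(x̄_st) = 219.268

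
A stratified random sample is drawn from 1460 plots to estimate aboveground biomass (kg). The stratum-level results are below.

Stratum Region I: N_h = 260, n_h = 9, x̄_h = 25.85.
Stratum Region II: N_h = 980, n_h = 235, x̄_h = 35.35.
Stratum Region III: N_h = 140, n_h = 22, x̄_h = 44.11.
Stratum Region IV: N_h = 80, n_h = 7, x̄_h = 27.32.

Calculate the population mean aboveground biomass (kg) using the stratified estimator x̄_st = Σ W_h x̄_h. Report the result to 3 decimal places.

N = Σ N_h = 1460. Stratum weights W_h = N_h/N.
x̄_st = (260·25.85 + 980·35.35 + 140·44.11 + 80·27.32) / 1460 = 34.05822

x̄_st ≈ 34.058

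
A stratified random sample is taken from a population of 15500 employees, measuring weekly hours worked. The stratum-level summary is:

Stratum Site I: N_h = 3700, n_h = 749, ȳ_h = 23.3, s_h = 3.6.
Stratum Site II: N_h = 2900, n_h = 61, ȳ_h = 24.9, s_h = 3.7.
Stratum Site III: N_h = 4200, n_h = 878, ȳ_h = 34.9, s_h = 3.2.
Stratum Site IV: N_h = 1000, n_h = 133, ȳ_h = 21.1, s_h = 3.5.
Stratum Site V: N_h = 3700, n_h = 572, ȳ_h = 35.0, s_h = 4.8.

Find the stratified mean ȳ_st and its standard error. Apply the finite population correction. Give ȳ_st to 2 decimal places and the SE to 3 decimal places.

ȳ_st = Σ W_h ȳ_h = (3700·23.3 + 2900·24.9 + 4200·34.9 + 1000·21.1 + 3700·35.0)/15500 = 29.39355
V̂(ȳ_st) = Σ W_h² (1 − n_h/N_h) s_h²/n_h, with W_h = N_h/N and N = 15500:
  stratum Site I: (3700/15500)²·(1 − 749/3700)·3.6²/749 = 0.000786377
  stratum Site II: (2900/15500)²·(1 − 61/2900)·3.7²/61 = 0.00769084
  stratum Site III: (4200/15500)²·(1 − 878/4200)·3.2²/878 = 0.000677315
  stratum Site IV: (1000/15500)²·(1 − 133/1000)·3.5²/133 = 0.000332384
  stratum Site V: (3700/15500)²·(1 − 572/3700)·4.8²/572 = 0.0019404
V̂(ȳ_st) = 0.0114273
SE(ȳ_st) = √0.0114273 = 0.106899

ȳ_st ≈ 29.39, SE ≈ 0.107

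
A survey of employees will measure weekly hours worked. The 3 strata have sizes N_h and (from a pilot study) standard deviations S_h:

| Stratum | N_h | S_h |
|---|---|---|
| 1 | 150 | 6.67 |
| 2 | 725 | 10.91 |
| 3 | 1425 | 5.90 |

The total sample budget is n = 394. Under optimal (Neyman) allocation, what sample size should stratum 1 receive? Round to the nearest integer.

23

Neyman allocation: n_h = n · N_h S_h / Σ N_i S_i, with n = 394.
  stratum 1: N_h·S_h = 150·6.67 = 1000.50
  stratum 2: N_h·S_h = 725·10.91 = 7909.75
  stratum 3: N_h·S_h = 1425·5.90 = 8407.50
Σ N_h S_h = 17317.75
n for stratum 1 = 394·1000.50/17317.75 = 22.763 → 23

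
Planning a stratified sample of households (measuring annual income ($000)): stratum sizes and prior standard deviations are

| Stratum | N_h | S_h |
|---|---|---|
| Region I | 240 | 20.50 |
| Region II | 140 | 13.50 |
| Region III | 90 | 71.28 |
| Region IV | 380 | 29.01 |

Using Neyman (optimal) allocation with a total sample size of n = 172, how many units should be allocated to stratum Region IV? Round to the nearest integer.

78

Neyman allocation: n_h = n · N_h S_h / Σ N_i S_i, with n = 172.
  stratum Region I: N_h·S_h = 240·20.50 = 4920.00
  stratum Region II: N_h·S_h = 140·13.50 = 1890.00
  stratum Region III: N_h·S_h = 90·71.28 = 6415.20
  stratum Region IV: N_h·S_h = 380·29.01 = 11023.80
Σ N_h S_h = 24249.00
n for stratum Region IV = 172·11023.80/24249.00 = 78.193 → 78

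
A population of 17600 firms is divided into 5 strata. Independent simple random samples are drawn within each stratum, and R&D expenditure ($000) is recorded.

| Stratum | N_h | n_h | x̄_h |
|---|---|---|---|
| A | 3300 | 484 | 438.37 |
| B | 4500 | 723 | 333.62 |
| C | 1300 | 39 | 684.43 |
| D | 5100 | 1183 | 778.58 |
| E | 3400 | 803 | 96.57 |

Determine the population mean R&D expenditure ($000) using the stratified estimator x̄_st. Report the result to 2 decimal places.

x̄_st ≈ 462.32

N = Σ N_h = 17600. Stratum weights W_h = N_h/N.
x̄_st = (3300·438.37 + 4500·333.62 + 1300·684.43 + 5100·778.58 + 3400·96.57) / 17600 = 462.3163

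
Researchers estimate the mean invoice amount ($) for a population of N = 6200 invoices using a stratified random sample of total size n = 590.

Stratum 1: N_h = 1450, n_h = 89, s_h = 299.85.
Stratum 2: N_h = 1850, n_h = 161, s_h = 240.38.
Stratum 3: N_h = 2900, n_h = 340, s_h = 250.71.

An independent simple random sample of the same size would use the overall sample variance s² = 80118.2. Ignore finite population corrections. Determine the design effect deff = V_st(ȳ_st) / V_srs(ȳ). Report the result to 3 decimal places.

deff ≈ 0.940

V̂(ȳ_st) = Σ W_h² s_h²/n_h, with W_h = N_h/N and N = 6200:
  stratum 1: (1450/6200)²·299.85²/89 = 55.2549
  stratum 2: (1850/6200)²·240.38²/161 = 31.9544
  stratum 3: (2900/6200)²·250.71²/340 = 40.4461
V_st = 127.655
V_srs = s²/n = 80118.2/590 = 135.794
deff = V_st / V_srs = 127.655/135.794 = 0.9401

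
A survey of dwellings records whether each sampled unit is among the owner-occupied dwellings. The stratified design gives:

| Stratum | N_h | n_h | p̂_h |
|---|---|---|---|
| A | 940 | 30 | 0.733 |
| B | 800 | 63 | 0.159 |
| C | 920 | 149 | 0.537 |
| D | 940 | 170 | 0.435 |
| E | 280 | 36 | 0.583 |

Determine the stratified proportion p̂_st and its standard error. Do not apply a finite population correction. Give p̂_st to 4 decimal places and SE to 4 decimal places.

N = 3880; stratum weights W_h = N_h/N.
p̂_st = Σ W_h p̂_h = (940·0.733 + 800·0.159 + 920·0.537 + 940·0.435 + 280·0.583)/3880 = 0.48515
V̂(p̂_st) = Σ W_h² p̂_h(1−p̂_h)/(n_h−1):
  stratum A: (940/3880)²·0.733·0.267/29 = 0.000396104
  stratum B: (800/3880)²·0.159·0.841/62 = 9.16892e-05
  stratum C: (920/3880)²·0.537·0.463/148 = 9.44508e-05
  stratum D: (940/3880)²·0.435·0.565/169 = 8.53578e-05
  stratum E: (280/3880)²·0.583·0.417/35 = 3.61734e-05
V̂(p̂_st) = 0.000703775; SE = √V̂ = 0.0265288

p̂_st ≈ 0.4852, SE ≈ 0.0265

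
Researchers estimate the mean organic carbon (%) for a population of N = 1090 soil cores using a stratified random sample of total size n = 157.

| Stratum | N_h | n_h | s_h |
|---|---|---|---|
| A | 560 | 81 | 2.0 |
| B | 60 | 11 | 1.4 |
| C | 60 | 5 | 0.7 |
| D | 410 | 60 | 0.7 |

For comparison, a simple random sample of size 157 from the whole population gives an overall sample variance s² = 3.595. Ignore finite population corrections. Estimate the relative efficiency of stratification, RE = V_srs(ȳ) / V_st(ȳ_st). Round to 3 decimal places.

RE ≈ 1.524

V̂(ȳ_st) = Σ W_h² s_h²/n_h, with W_h = N_h/N and N = 1090:
  stratum A: (560/1090)²·2.0²/81 = 0.0130346
  stratum B: (60/1090)²·1.4²/11 = 0.000539899
  stratum C: (60/1090)²·0.7²/5 = 0.000296945
  stratum D: (410/1090)²·0.7²/60 = 0.00115547
V_st = 0.0150269
V_srs = s²/n = 3.595/157 = 0.0228981
Relative efficiency = V_srs / V_st = 0.0228981/0.0150269 = 1.5238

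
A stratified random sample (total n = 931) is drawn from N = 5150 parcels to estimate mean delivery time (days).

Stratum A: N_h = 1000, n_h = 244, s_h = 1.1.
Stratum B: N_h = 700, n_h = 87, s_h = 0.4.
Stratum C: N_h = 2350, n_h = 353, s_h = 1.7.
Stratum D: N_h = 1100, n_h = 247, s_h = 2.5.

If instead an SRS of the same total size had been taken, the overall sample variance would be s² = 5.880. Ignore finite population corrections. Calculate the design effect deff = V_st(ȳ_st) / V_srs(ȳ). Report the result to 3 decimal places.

V̂(ȳ_st) = Σ W_h² s_h²/n_h, with W_h = N_h/N and N = 5150:
  stratum A: (1000/5150)²·1.1²/244 = 0.000186974
  stratum B: (700/5150)²·0.4²/87 = 3.39768e-05
  stratum C: (2350/5150)²·1.7²/353 = 0.00170469
  stratum D: (1100/5150)²·2.5²/247 = 0.00115439
V_st = 0.00308003
V_srs = s²/n = 5.880/931 = 0.00631579
deff = V_st / V_srs = 0.00308003/0.00631579 = 0.4877

deff ≈ 0.488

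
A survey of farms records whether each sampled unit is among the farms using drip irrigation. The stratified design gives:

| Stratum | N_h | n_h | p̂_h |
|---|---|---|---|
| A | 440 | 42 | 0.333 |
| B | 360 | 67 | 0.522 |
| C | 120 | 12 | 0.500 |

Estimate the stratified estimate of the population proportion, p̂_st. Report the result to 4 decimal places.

p̂_st ≈ 0.4287

N = 920; stratum weights W_h = N_h/N.
p̂_st = Σ W_h p̂_h = (440·0.333 + 360·0.522 + 120·0.500)/920 = 0.42874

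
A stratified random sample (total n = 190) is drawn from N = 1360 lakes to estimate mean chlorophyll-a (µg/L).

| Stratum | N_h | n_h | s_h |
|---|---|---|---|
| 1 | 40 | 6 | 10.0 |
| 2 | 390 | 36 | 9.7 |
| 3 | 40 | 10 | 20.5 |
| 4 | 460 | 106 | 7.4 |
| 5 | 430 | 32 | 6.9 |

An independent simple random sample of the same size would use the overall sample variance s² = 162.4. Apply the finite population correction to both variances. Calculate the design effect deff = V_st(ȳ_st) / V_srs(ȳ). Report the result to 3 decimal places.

deff ≈ 0.568

V̂(ȳ_st) = Σ W_h² (1 − n_h/N_h) s_h²/n_h, with W_h = N_h/N and N = 1360:
  stratum 1: (40/1360)²·(1 − 6/40)·10.0²/6 = 0.0122549
  stratum 2: (390/1360)²·(1 − 36/390)·9.7²/36 = 0.195088
  stratum 3: (40/1360)²·(1 − 10/40)·20.5²/10 = 0.0272654
  stratum 4: (460/1360)²·(1 − 106/460)·7.4²/106 = 0.0454821
  stratum 5: (430/1360)²·(1 − 32/430)·6.9²/32 = 0.137664
V_st = 0.417755
V_srs = (1 − 190/1360)·162.4/190 = 0.735325
deff = V_st / V_srs = 0.417755/0.735325 = 0.5681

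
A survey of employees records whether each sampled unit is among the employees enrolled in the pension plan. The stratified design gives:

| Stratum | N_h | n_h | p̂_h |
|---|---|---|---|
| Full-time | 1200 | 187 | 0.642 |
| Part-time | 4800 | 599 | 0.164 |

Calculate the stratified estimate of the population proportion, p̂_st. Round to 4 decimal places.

p̂_st ≈ 0.2596

N = 6000; stratum weights W_h = N_h/N.
p̂_st = Σ W_h p̂_h = (1200·0.642 + 4800·0.164)/6000 = 0.25960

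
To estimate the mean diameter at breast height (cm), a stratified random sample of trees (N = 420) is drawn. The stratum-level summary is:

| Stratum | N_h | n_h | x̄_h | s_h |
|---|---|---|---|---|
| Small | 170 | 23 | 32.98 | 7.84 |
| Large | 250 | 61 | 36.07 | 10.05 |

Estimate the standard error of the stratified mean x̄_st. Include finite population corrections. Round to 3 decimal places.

V̂(x̄_st) = Σ W_h² (1 − n_h/N_h) s_h²/n_h, with W_h = N_h/N and N = 420:
  stratum Small: (170/420)²·(1 − 23/170)·7.84²/23 = 0.378592
  stratum Large: (250/420)²·(1 − 61/250)·10.05²/61 = 0.443512
V̂(x̄_st) = 0.822105
SE(x̄_st) = √0.822105 = 0.9067

SE(x̄_st) ≈ 0.907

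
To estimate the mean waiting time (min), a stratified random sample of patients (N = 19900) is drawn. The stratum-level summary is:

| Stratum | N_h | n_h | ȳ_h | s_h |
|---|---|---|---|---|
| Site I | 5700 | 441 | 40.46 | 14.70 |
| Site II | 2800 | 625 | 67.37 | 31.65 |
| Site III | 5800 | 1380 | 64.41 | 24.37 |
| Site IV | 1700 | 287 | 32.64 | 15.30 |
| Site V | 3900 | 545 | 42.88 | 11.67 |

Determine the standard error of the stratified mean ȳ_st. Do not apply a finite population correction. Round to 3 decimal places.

SE(ȳ_st) ≈ 0.352

V̂(ȳ_st) = Σ W_h² s_h²/n_h, with W_h = N_h/N and N = 19900:
  stratum Site I: (5700/19900)²·14.70²/441 = 0.0402013
  stratum Site II: (2800/19900)²·31.65²/625 = 0.0317305
  stratum Site III: (5800/19900)²·24.37²/1380 = 0.0365579
  stratum Site IV: (1700/19900)²·15.30²/287 = 0.00595241
  stratum Site V: (3900/19900)²·11.67²/545 = 0.00959772
V̂(ȳ_st) = 0.12404
SE(ȳ_st) = √0.12404 = 0.352193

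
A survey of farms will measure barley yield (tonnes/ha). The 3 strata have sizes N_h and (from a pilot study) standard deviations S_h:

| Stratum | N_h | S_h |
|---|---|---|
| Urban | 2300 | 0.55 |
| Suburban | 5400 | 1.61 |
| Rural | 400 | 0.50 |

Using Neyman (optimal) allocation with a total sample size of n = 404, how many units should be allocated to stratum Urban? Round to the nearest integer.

Neyman allocation: n_h = n · N_h S_h / Σ N_i S_i, with n = 404.
  stratum Urban: N_h·S_h = 2300·0.55 = 1265.00
  stratum Suburban: N_h·S_h = 5400·1.61 = 8694.00
  stratum Rural: N_h·S_h = 400·0.50 = 200.00
Σ N_h S_h = 10159.00
n for stratum Urban = 404·1265.00/10159.00 = 50.306 → 50

50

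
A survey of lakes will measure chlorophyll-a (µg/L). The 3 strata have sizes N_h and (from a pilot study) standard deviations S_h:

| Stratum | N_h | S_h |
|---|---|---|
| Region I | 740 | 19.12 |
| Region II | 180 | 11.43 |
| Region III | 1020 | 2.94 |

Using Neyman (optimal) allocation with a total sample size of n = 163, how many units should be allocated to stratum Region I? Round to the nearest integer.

Neyman allocation: n_h = n · N_h S_h / Σ N_i S_i, with n = 163.
  stratum Region I: N_h·S_h = 740·19.12 = 14148.80
  stratum Region II: N_h·S_h = 180·11.43 = 2057.40
  stratum Region III: N_h·S_h = 1020·2.94 = 2998.80
Σ N_h S_h = 19205.00
n for stratum Region I = 163·14148.80/19205.00 = 120.086 → 120

120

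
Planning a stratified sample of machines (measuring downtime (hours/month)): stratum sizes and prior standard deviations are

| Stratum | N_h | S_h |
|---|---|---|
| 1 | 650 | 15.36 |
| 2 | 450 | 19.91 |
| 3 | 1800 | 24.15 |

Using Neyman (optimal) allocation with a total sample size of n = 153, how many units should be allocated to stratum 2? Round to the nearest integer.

Neyman allocation: n_h = n · N_h S_h / Σ N_i S_i, with n = 153.
  stratum 1: N_h·S_h = 650·15.36 = 9984.00
  stratum 2: N_h·S_h = 450·19.91 = 8959.50
  stratum 3: N_h·S_h = 1800·24.15 = 43470.00
Σ N_h S_h = 62413.50
n for stratum 2 = 153·8959.50/62413.50 = 21.963 → 22

22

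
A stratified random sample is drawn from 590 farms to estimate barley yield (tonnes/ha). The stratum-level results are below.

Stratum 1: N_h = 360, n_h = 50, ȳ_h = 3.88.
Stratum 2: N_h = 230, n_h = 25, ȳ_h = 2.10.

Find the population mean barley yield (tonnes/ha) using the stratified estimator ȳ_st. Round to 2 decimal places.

N = Σ N_h = 590. Stratum weights W_h = N_h/N.
ȳ_st = (360·3.88 + 230·2.10) / 590 = 3.1861

ȳ_st ≈ 3.19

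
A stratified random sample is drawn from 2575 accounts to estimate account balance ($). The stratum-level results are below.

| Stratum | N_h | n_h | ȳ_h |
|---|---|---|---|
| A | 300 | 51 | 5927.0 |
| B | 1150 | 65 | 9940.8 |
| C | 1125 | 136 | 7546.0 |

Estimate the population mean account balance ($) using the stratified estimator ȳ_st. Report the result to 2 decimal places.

N = Σ N_h = 2575. Stratum weights W_h = N_h/N.
ȳ_st = (300·5927.0 + 1150·9940.8 + 1125·7546.0) / 2575 = 8426.9010

ȳ_st ≈ 8426.90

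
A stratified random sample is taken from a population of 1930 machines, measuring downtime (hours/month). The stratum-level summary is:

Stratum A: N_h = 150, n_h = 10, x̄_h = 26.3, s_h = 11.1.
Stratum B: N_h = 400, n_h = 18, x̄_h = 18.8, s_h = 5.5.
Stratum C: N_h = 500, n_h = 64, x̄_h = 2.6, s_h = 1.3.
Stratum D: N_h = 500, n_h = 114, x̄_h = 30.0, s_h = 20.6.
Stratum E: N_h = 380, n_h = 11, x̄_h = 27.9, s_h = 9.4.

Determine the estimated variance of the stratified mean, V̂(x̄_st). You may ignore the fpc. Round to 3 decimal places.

V̂(x̄_st) = Σ W_h² s_h²/n_h, with W_h = N_h/N and N = 1930:
  stratum A: (150/1930)²·11.1²/10 = 0.0744241
  stratum B: (400/1930)²·5.5²/18 = 0.0721869
  stratum C: (500/1930)²·1.3²/64 = 0.00177228
  stratum D: (500/1930)²·20.6²/114 = 0.249836
  stratum E: (380/1930)²·9.4²/11 = 0.311398
V̂(x̄_st) = 0.709617

V̂(x̄_st) ≈ 0.710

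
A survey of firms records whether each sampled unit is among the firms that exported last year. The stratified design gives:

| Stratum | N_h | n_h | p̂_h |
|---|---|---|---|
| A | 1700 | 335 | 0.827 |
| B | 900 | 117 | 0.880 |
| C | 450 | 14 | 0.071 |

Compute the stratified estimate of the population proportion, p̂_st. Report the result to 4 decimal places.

N = 3050; stratum weights W_h = N_h/N.
p̂_st = Σ W_h p̂_h = (1700·0.827 + 900·0.880 + 450·0.071)/3050 = 0.73110

p̂_st ≈ 0.7311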